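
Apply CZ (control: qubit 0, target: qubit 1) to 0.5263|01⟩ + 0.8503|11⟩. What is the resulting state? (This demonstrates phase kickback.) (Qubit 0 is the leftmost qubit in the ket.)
0.5263|01⟩ - 0.8503|11⟩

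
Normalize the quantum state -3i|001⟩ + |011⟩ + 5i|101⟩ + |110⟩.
-(1/2)i|001⟩ + 0.1667|011⟩ + 0.8333i|101⟩ + 0.1667|110⟩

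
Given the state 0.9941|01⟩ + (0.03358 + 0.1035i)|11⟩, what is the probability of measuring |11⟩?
0.01184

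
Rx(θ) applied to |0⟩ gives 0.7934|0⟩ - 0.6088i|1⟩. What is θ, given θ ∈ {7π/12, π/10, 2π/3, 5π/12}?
5π/12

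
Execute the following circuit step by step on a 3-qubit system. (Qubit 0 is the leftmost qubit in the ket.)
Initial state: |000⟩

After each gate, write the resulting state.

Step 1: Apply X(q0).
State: |100⟩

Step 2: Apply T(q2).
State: |100⟩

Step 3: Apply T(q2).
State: |100⟩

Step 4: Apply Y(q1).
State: i|110⟩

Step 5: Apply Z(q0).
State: -i|110⟩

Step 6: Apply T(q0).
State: (1/√2 - (1/√2)i)|110⟩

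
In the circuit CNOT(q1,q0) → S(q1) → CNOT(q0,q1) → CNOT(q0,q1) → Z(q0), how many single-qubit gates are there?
2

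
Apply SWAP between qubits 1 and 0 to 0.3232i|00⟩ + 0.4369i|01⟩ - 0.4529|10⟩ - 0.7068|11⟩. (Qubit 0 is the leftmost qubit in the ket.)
0.3232i|00⟩ - 0.4529|01⟩ + 0.4369i|10⟩ - 0.7068|11⟩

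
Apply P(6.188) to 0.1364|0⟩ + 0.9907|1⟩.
0.1364|0⟩ + (0.9862 - 0.09416i)|1⟩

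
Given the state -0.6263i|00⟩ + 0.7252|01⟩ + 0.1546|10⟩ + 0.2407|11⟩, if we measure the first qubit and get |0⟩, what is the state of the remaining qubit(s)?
-0.6536i|0⟩ + 0.7568|1⟩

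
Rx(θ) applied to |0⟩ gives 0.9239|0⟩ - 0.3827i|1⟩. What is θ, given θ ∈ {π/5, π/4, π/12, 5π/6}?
π/4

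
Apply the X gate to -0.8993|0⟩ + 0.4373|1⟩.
0.4373|0⟩ - 0.8993|1⟩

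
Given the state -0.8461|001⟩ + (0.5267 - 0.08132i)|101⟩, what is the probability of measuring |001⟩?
0.7159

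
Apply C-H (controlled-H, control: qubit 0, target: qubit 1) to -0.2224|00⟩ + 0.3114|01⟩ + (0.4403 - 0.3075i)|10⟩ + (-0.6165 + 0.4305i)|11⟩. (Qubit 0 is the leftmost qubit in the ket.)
-0.2224|00⟩ + 0.3114|01⟩ + (-0.1246 + 0.08697i)|10⟩ + (0.7473 - 0.5218i)|11⟩

C-H leaves the control-|0⟩ kets |00⟩, |01⟩ unchanged and applies H to qubit 1 on the control-|1⟩ pair (|10⟩, |11⟩).
H = [[1/√2, 1/√2], [1/√2, -1/√2]].
With a = amp(|10⟩) = (0.4403 - 0.3075i) and b = amp(|11⟩) = (-0.6165 + 0.4305i):
new amp(|10⟩) = (1/√2)·a + (1/√2)·b = (-0.1246 + 0.08697i)
new amp(|11⟩) = (1/√2)·a + (-1/√2)·b = (0.7473 - 0.5218i)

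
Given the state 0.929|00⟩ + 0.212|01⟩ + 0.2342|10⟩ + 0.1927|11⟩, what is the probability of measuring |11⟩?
0.03713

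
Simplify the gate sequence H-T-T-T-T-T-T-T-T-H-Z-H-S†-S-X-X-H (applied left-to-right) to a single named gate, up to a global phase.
Z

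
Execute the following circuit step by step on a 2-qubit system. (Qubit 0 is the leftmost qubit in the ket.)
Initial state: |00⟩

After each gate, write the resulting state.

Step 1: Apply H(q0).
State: 1/√2|00⟩ + 1/√2|10⟩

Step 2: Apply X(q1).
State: 1/√2|01⟩ + 1/√2|11⟩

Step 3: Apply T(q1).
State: (1/2 + (1/2)i)|01⟩ + (1/2 + (1/2)i)|11⟩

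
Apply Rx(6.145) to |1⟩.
-0.06904i|0⟩ - 0.9976|1⟩

Rx(6.145) = [[cos(θ/2), −i·sin(θ/2)], [−i·sin(θ/2), cos(θ/2)]]; θ = 6.145, cos(θ/2) ≈ -0.997614, sin(θ/2) ≈ 0.0690377.
With a = amp(|0⟩) = 0 and b = amp(|1⟩) = 1:
new amp(|0⟩) = (-0.997614)·a + (-0.0690377i)·b = -0.06904i
new amp(|1⟩) = (-0.0690377i)·a + (-0.997614)·b = -0.9976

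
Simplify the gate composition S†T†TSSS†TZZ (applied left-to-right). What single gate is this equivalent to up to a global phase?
T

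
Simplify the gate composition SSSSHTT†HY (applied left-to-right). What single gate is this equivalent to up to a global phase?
Y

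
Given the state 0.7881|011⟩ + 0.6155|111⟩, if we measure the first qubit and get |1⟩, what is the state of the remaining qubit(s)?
|11⟩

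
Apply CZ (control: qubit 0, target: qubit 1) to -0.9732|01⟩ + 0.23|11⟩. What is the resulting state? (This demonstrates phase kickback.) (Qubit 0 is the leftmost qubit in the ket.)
-0.9732|01⟩ - 0.23|11⟩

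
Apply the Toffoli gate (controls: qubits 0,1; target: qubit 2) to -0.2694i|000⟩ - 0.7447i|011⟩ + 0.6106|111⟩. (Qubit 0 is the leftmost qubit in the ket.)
-0.2694i|000⟩ - 0.7447i|011⟩ + 0.6106|110⟩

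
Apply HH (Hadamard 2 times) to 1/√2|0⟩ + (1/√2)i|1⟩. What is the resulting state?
1/√2|0⟩ + (1/√2)i|1⟩

H² = I, so an even number of Hadamards cancels: H^2 = I and the state is unchanged.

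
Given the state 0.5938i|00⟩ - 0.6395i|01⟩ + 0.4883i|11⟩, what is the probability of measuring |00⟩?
0.3526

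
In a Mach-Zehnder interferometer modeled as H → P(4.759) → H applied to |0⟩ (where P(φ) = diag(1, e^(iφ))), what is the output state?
(0.5233 - 0.4995i)|0⟩ + (0.4767 + 0.4995i)|1⟩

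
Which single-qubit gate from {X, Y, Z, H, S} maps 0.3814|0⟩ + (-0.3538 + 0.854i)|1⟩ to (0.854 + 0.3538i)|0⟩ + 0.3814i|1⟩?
Y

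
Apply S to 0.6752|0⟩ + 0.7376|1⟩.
0.6752|0⟩ + 0.7376i|1⟩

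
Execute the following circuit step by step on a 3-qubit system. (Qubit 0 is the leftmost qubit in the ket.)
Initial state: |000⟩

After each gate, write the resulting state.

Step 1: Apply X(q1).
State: |010⟩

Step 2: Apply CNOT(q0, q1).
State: |010⟩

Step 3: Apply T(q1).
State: (1/√2 + (1/√2)i)|010⟩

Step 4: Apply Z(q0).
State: (1/√2 + (1/√2)i)|010⟩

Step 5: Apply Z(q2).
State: (1/√2 + (1/√2)i)|010⟩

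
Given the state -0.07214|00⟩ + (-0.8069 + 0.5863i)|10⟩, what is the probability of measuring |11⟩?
0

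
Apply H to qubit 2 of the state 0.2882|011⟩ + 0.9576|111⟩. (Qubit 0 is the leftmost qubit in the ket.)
0.2038|010⟩ - 0.2038|011⟩ + 0.6771|110⟩ - 0.6771|111⟩

H on qubit 2 mixes each pair of kets that differ only in qubit 2: amplitudes (a, b) of (|…0…⟩, |…1…⟩) become ((a + b)/√2, (a − b)/√2). Kets absent from the input have amplitude 0.
(|010⟩, |011⟩): (a, b) = (0, 0.2882) → (0.2038, -0.2038)
(|110⟩, |111⟩): (a, b) = (0, 0.9576) → (0.6771, -0.6771)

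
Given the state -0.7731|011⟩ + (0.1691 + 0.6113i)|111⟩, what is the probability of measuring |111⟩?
0.4023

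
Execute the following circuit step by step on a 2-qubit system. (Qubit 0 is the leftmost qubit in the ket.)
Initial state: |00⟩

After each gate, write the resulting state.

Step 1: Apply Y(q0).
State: i|10⟩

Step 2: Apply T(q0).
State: (-1/√2 + (1/√2)i)|10⟩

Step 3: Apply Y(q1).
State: (-1/√2 - (1/√2)i)|11⟩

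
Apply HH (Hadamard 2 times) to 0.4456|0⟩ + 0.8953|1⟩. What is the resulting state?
0.4456|0⟩ + 0.8953|1⟩

H² = I, so an even number of Hadamards cancels: H^2 = I and the state is unchanged.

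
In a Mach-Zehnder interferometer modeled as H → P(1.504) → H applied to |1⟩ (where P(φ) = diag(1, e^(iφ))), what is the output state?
(0.4666 - 0.4989i)|0⟩ + (0.5334 + 0.4989i)|1⟩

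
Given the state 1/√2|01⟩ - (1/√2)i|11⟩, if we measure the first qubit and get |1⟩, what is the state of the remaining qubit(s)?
-i|1⟩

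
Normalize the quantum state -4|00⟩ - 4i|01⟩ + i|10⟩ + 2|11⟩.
-0.6576|00⟩ - 0.6576i|01⟩ + 0.1644i|10⟩ + 0.3288|11⟩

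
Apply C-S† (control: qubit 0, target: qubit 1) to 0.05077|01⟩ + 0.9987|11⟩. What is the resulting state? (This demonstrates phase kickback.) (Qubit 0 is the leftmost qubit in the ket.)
0.05077|01⟩ - 0.9987i|11⟩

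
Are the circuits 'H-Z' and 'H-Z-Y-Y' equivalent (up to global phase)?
Yes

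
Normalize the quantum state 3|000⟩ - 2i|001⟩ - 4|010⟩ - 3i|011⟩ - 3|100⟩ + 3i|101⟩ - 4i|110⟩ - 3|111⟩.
0.3333|000⟩ - 0.2222i|001⟩ - 0.4444|010⟩ - 0.3333i|011⟩ - 0.3333|100⟩ + 0.3333i|101⟩ - 0.4444i|110⟩ - 0.3333|111⟩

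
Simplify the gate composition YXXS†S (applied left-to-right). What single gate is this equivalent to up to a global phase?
Y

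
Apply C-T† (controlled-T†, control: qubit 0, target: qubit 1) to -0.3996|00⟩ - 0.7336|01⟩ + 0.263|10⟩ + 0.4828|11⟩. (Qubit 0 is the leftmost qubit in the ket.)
-0.3996|00⟩ - 0.7336|01⟩ + 0.263|10⟩ + (0.3414 - 0.3414i)|11⟩

C-T† leaves the control-|0⟩ kets |00⟩, |01⟩ unchanged and applies T† to qubit 1 on the control-|1⟩ pair (|10⟩, |11⟩).
T† = [[1, 0], [0, (1/√2 - (1/√2)i)]].
With a = amp(|10⟩) = 0.263 and b = amp(|11⟩) = 0.4828:
new amp(|10⟩) = (1)·a = 0.263
new amp(|11⟩) = (1/√2 - (1/√2)i)·b = (0.3414 - 0.3414i)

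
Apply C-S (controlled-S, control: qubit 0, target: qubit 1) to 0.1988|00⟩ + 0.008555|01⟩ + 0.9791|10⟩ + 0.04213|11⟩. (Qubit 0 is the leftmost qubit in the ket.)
0.1988|00⟩ + 0.008555|01⟩ + 0.9791|10⟩ + 0.04213i|11⟩

C-S leaves the control-|0⟩ kets |00⟩, |01⟩ unchanged and applies S to qubit 1 on the control-|1⟩ pair (|10⟩, |11⟩).
S = [[1, 0], [0, i]].
With a = amp(|10⟩) = 0.9791 and b = amp(|11⟩) = 0.04213:
new amp(|10⟩) = (1)·a = 0.9791
new amp(|11⟩) = (i)·b = 0.04213i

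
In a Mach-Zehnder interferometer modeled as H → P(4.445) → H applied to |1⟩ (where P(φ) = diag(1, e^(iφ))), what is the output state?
(0.6321 + 0.4822i)|0⟩ + (0.3679 - 0.4822i)|1⟩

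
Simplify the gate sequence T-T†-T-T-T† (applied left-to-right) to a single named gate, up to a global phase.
T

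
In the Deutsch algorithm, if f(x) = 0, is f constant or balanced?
Constant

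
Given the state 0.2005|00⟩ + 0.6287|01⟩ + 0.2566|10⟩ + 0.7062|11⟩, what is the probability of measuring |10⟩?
0.06584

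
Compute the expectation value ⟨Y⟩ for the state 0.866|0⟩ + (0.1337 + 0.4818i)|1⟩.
0.8345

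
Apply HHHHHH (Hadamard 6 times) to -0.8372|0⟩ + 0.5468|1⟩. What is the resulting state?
-0.8372|0⟩ + 0.5468|1⟩

H² = I, so an even number of Hadamards cancels: H^6 = I and the state is unchanged.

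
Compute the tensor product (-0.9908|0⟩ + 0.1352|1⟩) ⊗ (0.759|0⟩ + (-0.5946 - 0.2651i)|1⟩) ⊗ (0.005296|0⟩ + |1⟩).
-0.003983|000⟩ - 0.752|001⟩ + (0.00312 + 0.001391i)|010⟩ + (0.5891 + 0.2627i)|011⟩ + 0.0005435|100⟩ + 0.1026|101⟩ + (-0.0004257 - 0.0001898i)|110⟩ + (-0.08039 - 0.03584i)|111⟩

amp(|b₁b₂…⟩) = product of the factor amplitudes for bits b₁, b₂, …; only kets whose every factor amplitude is nonzero survive.
|000⟩: (-0.9908)(0.759)(0.005296) = -0.003983
|001⟩: (-0.9908)(0.759)(1) = -0.752
|010⟩: (-0.9908)(-0.5946 - 0.2651i)(0.005296) = (0.00312 + 0.001391i)
|011⟩: (-0.9908)(-0.5946 - 0.2651i)(1) = (0.5891 + 0.2627i)
|100⟩: (0.1352)(0.759)(0.005296) = 0.0005435
|101⟩: (0.1352)(0.759)(1) = 0.1026
|110⟩: (0.1352)(-0.5946 - 0.2651i)(0.005296) = (-0.0004257 - 0.0001898i)
|111⟩: (0.1352)(-0.5946 - 0.2651i)(1) = (-0.08039 - 0.03584i)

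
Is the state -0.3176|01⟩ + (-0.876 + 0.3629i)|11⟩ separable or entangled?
Separable

Writing the state as a|00⟩ + b|01⟩ + c|10⟩ + d|11⟩, it is a product state iff ad − bc = 0.
Here (a, b, c, d) = (0, -0.3176, 0, (-0.876 + 0.3629i)): ad − bc = (0)(-0.876 + 0.3629i) − (-0.3176)(0) = 0, so the state is separable.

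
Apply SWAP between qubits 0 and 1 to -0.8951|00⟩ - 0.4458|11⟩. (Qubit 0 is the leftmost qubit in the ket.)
-0.8951|00⟩ - 0.4458|11⟩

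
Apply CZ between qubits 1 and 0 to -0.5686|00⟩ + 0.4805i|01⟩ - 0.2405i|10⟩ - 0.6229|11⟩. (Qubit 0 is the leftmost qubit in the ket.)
-0.5686|00⟩ + 0.4805i|01⟩ - 0.2405i|10⟩ + 0.6229|11⟩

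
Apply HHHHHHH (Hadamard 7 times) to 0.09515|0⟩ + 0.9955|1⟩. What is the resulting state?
0.7712|0⟩ - 0.6366|1⟩

H² = I, so H^7 = H: a single Hadamard. With (a, b) = (0.09515, 0.9955), H gives ((a + b)/√2, (a − b)/√2) = (0.7712, -0.6366).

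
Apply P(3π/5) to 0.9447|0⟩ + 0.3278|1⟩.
0.9447|0⟩ + (-0.1013 + 0.3118i)|1⟩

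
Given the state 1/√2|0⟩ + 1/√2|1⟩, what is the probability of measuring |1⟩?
1/2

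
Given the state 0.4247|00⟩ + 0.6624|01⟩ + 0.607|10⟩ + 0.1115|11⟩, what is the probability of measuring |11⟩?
0.01243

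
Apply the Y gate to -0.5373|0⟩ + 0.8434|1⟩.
-0.8434i|0⟩ - 0.5373i|1⟩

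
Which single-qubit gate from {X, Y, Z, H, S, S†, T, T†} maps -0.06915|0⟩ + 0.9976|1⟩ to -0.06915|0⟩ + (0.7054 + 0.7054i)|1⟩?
T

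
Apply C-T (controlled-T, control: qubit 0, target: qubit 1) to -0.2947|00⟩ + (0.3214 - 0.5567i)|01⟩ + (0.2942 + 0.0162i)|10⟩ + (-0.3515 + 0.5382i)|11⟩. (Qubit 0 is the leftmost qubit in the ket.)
-0.2947|00⟩ + (0.3214 - 0.5567i)|01⟩ + (0.2942 + 0.0162i)|10⟩ + (-0.6291 + 0.132i)|11⟩

C-T leaves the control-|0⟩ kets |00⟩, |01⟩ unchanged and applies T to qubit 1 on the control-|1⟩ pair (|10⟩, |11⟩).
T = [[1, 0], [0, (1/√2 + (1/√2)i)]].
With a = amp(|10⟩) = (0.2942 + 0.0162i) and b = amp(|11⟩) = (-0.3515 + 0.5382i):
new amp(|10⟩) = (1)·a = (0.2942 + 0.0162i)
new amp(|11⟩) = (1/√2 + (1/√2)i)·b = (-0.6291 + 0.132i)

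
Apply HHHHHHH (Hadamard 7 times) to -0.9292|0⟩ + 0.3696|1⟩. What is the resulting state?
-0.3957|0⟩ - 0.9184|1⟩

H² = I, so H^7 = H: a single Hadamard. With (a, b) = (-0.9292, 0.3696), H gives ((a + b)/√2, (a − b)/√2) = (-0.3957, -0.9184).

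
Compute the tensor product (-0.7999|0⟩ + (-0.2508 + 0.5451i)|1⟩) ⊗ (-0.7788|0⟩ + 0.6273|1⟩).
0.623|00⟩ - 0.5018|01⟩ + (0.1953 - 0.4245i)|10⟩ + (-0.1573 + 0.3419i)|11⟩

amp(|b₁b₂…⟩) = product of the factor amplitudes for bits b₁, b₂, …; only kets whose every factor amplitude is nonzero survive.
|00⟩: (-0.7999)(-0.7788) = 0.623
|01⟩: (-0.7999)(0.6273) = -0.5018
|10⟩: (-0.2508 + 0.5451i)(-0.7788) = (0.1953 - 0.4245i)
|11⟩: (-0.2508 + 0.5451i)(0.6273) = (-0.1573 + 0.3419i)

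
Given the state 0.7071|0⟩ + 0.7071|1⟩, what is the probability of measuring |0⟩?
0.5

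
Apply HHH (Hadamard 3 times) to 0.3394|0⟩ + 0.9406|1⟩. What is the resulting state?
0.9051|0⟩ - 0.4251|1⟩

H² = I, so H^3 = H: a single Hadamard. With (a, b) = (0.3394, 0.9406), H gives ((a + b)/√2, (a − b)/√2) = (0.9051, -0.4251).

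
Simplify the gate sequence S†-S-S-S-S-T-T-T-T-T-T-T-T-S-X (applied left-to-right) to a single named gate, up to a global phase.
X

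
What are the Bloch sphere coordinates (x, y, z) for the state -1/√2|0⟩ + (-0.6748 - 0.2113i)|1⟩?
(0.9543, 0.2988, -0.00000273)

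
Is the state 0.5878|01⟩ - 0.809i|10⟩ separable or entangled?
Entangled

Writing the state as a|00⟩ + b|01⟩ + c|10⟩ + d|11⟩, it is a product state iff ad − bc = 0.
Here (a, b, c, d) = (0, 0.5878, -0.809i, 0): ad − bc = (0)(0) − (0.5878)(-0.809i) = 0.4755i ≠ 0, so the state is entangled.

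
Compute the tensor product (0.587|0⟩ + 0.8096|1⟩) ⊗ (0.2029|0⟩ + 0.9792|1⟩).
0.1191|00⟩ + 0.5748|01⟩ + 0.1643|10⟩ + 0.7928|11⟩

amp(|b₁b₂…⟩) = product of the factor amplitudes for bits b₁, b₂, …; only kets whose every factor amplitude is nonzero survive.
|00⟩: (0.587)(0.2029) = 0.1191
|01⟩: (0.587)(0.9792) = 0.5748
|10⟩: (0.8096)(0.2029) = 0.1643
|11⟩: (0.8096)(0.9792) = 0.7928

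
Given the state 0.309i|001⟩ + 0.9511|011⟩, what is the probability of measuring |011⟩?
0.9046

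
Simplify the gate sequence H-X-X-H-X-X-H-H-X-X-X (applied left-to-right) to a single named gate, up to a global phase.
X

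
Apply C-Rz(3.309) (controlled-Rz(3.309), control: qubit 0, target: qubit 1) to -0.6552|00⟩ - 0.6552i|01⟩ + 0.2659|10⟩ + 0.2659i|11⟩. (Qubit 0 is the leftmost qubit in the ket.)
-0.6552|00⟩ - 0.6552i|01⟩ + (-0.02223 - 0.265i)|10⟩ + (-0.265 - 0.02223i)|11⟩

C-Rz(3.309) leaves the control-|0⟩ kets |00⟩, |01⟩ unchanged and applies Rz(3.309) to qubit 1 on the control-|1⟩ pair (|10⟩, |11⟩).
Rz(3.309) = [[e^(−iθ/2), 0], [0, e^(iθ/2)]] with e^(±iθ/2) = cos(θ/2) ± i·sin(θ/2); θ = 3.309, cos(θ/2) ≈ -0.083606, sin(θ/2) ≈ 0.996499.
With a = amp(|10⟩) = 0.2659 and b = amp(|11⟩) = 0.2659i:
new amp(|10⟩) = (-0.083606 - 0.996499i)·a = (-0.02223 - 0.265i)
new amp(|11⟩) = (-0.083606 + 0.996499i)·b = (-0.265 - 0.02223i)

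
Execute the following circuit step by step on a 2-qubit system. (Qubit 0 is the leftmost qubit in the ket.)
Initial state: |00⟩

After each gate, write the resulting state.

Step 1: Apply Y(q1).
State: i|01⟩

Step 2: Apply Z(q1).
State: -i|01⟩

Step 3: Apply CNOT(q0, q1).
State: -i|01⟩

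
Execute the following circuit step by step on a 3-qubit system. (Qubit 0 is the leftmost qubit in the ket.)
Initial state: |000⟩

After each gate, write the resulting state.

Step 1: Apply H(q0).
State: 1/√2|000⟩ + 1/√2|100⟩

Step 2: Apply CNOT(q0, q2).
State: 1/√2|000⟩ + 1/√2|101⟩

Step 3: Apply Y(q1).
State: (1/√2)i|010⟩ + (1/√2)i|111⟩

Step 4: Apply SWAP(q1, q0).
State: (1/√2)i|100⟩ + (1/√2)i|111⟩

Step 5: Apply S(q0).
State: -1/√2|100⟩ - 1/√2|111⟩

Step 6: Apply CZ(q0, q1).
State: -1/√2|100⟩ + 1/√2|111⟩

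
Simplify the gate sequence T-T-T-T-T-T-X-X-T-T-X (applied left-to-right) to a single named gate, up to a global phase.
X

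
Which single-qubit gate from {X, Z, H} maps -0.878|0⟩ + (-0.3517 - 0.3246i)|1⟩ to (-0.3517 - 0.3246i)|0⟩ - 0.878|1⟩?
X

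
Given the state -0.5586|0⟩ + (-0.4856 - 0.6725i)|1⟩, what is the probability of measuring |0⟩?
0.312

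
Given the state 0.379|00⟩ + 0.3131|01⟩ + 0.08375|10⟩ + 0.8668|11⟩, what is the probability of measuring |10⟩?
0.007014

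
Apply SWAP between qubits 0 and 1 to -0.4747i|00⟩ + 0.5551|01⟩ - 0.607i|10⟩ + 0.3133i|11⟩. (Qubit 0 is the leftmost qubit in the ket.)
-0.4747i|00⟩ - 0.607i|01⟩ + 0.5551|10⟩ + 0.3133i|11⟩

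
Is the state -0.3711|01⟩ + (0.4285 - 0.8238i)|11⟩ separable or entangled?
Separable

Writing the state as a|00⟩ + b|01⟩ + c|10⟩ + d|11⟩, it is a product state iff ad − bc = 0.
Here (a, b, c, d) = (0, -0.3711, 0, (0.4285 - 0.8238i)): ad − bc = (0)(0.4285 - 0.8238i) − (-0.3711)(0) = 0, so the state is separable.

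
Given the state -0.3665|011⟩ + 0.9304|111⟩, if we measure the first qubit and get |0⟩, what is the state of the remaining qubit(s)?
-|11⟩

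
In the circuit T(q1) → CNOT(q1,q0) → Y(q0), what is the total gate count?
3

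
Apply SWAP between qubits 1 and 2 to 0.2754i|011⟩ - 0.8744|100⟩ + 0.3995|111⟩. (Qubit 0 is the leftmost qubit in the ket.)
0.2754i|011⟩ - 0.8744|100⟩ + 0.3995|111⟩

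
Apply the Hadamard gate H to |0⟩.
1/√2|0⟩ + 1/√2|1⟩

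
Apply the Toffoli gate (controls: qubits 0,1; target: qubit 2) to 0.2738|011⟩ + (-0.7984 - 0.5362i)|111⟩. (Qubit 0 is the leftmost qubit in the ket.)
0.2738|011⟩ + (-0.7984 - 0.5362i)|110⟩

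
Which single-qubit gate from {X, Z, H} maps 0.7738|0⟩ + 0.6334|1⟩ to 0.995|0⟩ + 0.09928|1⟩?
H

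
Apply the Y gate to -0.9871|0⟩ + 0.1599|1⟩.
-0.1599i|0⟩ - 0.9871i|1⟩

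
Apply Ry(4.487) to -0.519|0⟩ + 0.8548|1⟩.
-0.3452|0⟩ - 0.9386|1⟩

Ry(4.487) = [[cos(θ/2), −sin(θ/2)], [sin(θ/2), cos(θ/2)]]; θ = 4.487, cos(θ/2) ≈ -0.623103, sin(θ/2) ≈ 0.78214.
With a = amp(|0⟩) = -0.519 and b = amp(|1⟩) = 0.8548:
new amp(|0⟩) = (-0.623103)·a + (-0.78214)·b = -0.3452
new amp(|1⟩) = (0.78214)·a + (-0.623103)·b = -0.9386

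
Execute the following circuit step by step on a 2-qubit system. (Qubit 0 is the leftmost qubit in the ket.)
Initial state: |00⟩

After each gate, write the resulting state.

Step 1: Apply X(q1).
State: |01⟩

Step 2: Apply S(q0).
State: |01⟩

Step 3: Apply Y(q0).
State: i|11⟩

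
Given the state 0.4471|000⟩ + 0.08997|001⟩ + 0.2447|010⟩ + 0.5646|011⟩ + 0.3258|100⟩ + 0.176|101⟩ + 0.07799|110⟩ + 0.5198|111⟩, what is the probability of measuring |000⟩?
0.1999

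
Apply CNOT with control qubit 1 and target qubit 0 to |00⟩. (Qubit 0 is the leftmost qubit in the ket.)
|00⟩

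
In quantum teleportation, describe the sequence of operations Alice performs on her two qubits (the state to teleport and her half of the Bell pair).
CNOT (state → Bell), then H on state qubit, then measure both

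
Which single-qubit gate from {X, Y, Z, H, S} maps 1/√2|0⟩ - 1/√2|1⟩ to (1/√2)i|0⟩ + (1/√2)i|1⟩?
Y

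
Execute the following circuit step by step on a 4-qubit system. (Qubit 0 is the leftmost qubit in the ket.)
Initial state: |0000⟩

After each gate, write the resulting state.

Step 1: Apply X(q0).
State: |1000⟩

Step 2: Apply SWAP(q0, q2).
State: |0010⟩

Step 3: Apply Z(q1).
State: |0010⟩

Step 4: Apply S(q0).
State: |0010⟩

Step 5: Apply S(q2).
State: i|0010⟩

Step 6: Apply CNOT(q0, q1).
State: i|0010⟩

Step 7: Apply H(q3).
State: (1/√2)i|0010⟩ + (1/√2)i|0011⟩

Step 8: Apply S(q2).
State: -1/√2|0010⟩ - 1/√2|0011⟩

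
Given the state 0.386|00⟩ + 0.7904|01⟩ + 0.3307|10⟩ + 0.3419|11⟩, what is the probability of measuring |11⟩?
0.1169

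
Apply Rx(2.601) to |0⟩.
0.267|0⟩ - 0.9637i|1⟩

Rx(2.601) = [[cos(θ/2), −i·sin(θ/2)], [−i·sin(θ/2), cos(θ/2)]]; θ = 2.601, cos(θ/2) ≈ 0.267017, sin(θ/2) ≈ 0.963692.
With a = amp(|0⟩) = 1 and b = amp(|1⟩) = 0:
new amp(|0⟩) = (0.267017)·a + (-0.963692i)·b = 0.267
new amp(|1⟩) = (-0.963692i)·a + (0.267017)·b = -0.9637i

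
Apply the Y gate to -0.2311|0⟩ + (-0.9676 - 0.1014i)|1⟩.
(-0.1014 + 0.9676i)|0⟩ - 0.2311i|1⟩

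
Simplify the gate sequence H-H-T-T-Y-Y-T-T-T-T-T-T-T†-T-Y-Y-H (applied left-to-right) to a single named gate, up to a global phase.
H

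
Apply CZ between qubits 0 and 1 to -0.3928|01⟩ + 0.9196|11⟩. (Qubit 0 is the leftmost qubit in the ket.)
-0.3928|01⟩ - 0.9196|11⟩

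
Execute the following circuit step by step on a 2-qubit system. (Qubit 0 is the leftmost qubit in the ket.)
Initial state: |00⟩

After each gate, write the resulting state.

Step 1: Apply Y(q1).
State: i|01⟩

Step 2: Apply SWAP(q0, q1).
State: i|10⟩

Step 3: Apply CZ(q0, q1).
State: i|10⟩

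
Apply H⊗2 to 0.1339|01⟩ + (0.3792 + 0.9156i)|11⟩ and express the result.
(0.2566 + 0.4578i)|00⟩ + (-0.2566 - 0.4578i)|01⟩ + (-0.1227 - 0.4578i)|10⟩ + (0.1227 + 0.4578i)|11⟩

H⊗2 gives amp(|y⟩) = (1/2) Σ_x (−1)^(x·y) amp(|x⟩), where x·y is the number of positions in which both x and y have a 1.
|00⟩: (0.1339 + (0.3792 + 0.9156i))/2 = (0.2566 + 0.4578i)
|01⟩: (-0.1339 - (0.3792 + 0.9156i))/2 = (-0.2566 - 0.4578i)
|10⟩: (0.1339 - (0.3792 + 0.9156i))/2 = (-0.1227 - 0.4578i)
|11⟩: (-0.1339 + (0.3792 + 0.9156i))/2 = (0.1227 + 0.4578i)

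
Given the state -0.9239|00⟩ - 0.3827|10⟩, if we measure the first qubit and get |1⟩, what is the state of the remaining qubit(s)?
-|0⟩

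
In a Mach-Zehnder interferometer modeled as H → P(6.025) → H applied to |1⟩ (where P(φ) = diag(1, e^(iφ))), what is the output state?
(0.01657 + 0.1277i)|0⟩ + (0.9834 - 0.1277i)|1⟩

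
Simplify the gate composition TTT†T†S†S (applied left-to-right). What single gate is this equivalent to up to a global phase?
I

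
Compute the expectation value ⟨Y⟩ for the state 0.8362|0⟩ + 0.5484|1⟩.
0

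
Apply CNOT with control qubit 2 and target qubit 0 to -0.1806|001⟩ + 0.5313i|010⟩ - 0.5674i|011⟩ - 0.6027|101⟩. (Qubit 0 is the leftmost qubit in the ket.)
-0.6027|001⟩ + 0.5313i|010⟩ - 0.1806|101⟩ - 0.5674i|111⟩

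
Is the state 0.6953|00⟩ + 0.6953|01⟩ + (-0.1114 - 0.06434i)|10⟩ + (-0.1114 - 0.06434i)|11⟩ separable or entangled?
Separable

Writing the state as a|00⟩ + b|01⟩ + c|10⟩ + d|11⟩, it is a product state iff ad − bc = 0.
Here (a, b, c, d) = (0.6953, 0.6953, (-0.1114 - 0.06434i), (-0.1114 - 0.06434i)): ad − bc = (0.6953)(-0.1114 - 0.06434i) − (0.6953)(-0.1114 - 0.06434i) = 0, so the state is separable.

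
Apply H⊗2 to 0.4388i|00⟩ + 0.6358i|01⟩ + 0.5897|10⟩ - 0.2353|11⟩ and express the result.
(0.1772 + 0.5373i)|00⟩ + (0.4125 - 0.0985i)|01⟩ + (-0.1772 + 0.5373i)|10⟩ + (-0.4125 - 0.0985i)|11⟩

H⊗2 gives amp(|y⟩) = (1/2) Σ_x (−1)^(x·y) amp(|x⟩), where x·y is the number of positions in which both x and y have a 1.
|00⟩: (0.4388i + 0.6358i + 0.5897 - 0.2353)/2 = (0.1772 + 0.5373i)
|01⟩: (0.4388i - 0.6358i + 0.5897 + 0.2353)/2 = (0.4125 - 0.0985i)
|10⟩: (0.4388i + 0.6358i - 0.5897 + 0.2353)/2 = (-0.1772 + 0.5373i)
|11⟩: (0.4388i - 0.6358i - 0.5897 - 0.2353)/2 = (-0.4125 - 0.0985i)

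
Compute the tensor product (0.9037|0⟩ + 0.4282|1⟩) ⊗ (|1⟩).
0.9037|01⟩ + 0.4282|11⟩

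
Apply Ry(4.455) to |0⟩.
-0.6105|0⟩ + 0.792|1⟩

Ry(4.455) = [[cos(θ/2), −sin(θ/2)], [sin(θ/2), cos(θ/2)]]; θ = 4.455, cos(θ/2) ≈ -0.610509, sin(θ/2) ≈ 0.792009.
With a = amp(|0⟩) = 1 and b = amp(|1⟩) = 0:
new amp(|0⟩) = (-0.610509)·a + (-0.792009)·b = -0.6105
new amp(|1⟩) = (0.792009)·a + (-0.610509)·b = 0.792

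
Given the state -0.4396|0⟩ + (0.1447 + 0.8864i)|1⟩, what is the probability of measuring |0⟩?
0.1932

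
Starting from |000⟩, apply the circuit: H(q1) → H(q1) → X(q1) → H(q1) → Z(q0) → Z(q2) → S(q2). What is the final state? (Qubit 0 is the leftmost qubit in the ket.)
1/√2|000⟩ - 1/√2|010⟩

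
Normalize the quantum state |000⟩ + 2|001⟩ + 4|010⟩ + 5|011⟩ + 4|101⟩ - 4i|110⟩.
0.1132|000⟩ + 0.2265|001⟩ + 0.4529|010⟩ + 0.5661|011⟩ + 0.4529|101⟩ - 0.4529i|110⟩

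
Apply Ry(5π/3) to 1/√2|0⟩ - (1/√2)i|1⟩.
(-0.6124 + (1/√8)i)|0⟩ + (1/√8 + 0.6124i)|1⟩

Ry(5π/3) = [[cos(θ/2), −sin(θ/2)], [sin(θ/2), cos(θ/2)]]; θ = 5π/3, cos(θ/2) ≈ -0.866025, sin(θ/2) ≈ 0.5.
With a = amp(|0⟩) = 1/√2 and b = amp(|1⟩) = -(1/√2)i:
new amp(|0⟩) = (-0.866025)·a + (-0.5)·b = (-0.6124 + (1/√8)i)
new amp(|1⟩) = (0.5)·a + (-0.866025)·b = (1/√8 + 0.6124i)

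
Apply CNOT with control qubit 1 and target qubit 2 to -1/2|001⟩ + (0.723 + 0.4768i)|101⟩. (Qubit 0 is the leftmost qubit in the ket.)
-1/2|001⟩ + (0.723 + 0.4768i)|101⟩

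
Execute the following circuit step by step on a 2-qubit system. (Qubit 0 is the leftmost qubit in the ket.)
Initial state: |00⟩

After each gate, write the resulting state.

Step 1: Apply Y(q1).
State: i|01⟩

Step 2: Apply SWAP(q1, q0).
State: i|10⟩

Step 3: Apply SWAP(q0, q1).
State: i|01⟩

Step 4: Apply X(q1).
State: i|00⟩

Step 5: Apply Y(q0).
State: -|10⟩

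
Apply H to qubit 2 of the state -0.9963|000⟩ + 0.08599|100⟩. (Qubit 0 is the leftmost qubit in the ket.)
-0.7045|000⟩ - 0.7045|001⟩ + 0.0608|100⟩ + 0.0608|101⟩

H on qubit 2 mixes each pair of kets that differ only in qubit 2: amplitudes (a, b) of (|…0…⟩, |…1…⟩) become ((a + b)/√2, (a − b)/√2). Kets absent from the input have amplitude 0.
(|000⟩, |001⟩): (a, b) = (-0.9963, 0) → (-0.7045, -0.7045)
(|100⟩, |101⟩): (a, b) = (0.08599, 0) → (0.0608, 0.0608)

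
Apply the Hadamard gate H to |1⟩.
1/√2|0⟩ - 1/√2|1⟩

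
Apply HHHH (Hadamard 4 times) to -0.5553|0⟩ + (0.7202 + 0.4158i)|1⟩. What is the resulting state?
-0.5553|0⟩ + (0.7202 + 0.4158i)|1⟩

H² = I, so an even number of Hadamards cancels: H^4 = I and the state is unchanged.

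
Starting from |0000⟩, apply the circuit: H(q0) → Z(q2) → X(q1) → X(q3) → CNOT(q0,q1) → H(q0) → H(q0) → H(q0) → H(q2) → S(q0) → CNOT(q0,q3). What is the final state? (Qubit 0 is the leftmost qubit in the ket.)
1/√8|0001⟩ + 1/√8|0011⟩ + 1/√8|0101⟩ + 1/√8|0111⟩ - (1/√8)i|1000⟩ - (1/√8)i|1010⟩ + (1/√8)i|1100⟩ + (1/√8)i|1110⟩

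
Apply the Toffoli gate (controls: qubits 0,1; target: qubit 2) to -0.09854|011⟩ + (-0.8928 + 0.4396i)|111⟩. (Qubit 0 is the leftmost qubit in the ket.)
-0.09854|011⟩ + (-0.8928 + 0.4396i)|110⟩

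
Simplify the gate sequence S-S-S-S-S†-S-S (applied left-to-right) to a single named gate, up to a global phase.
S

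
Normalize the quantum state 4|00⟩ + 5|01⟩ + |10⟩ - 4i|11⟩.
0.5252|00⟩ + 0.6565|01⟩ + 0.1313|10⟩ - 0.5252i|11⟩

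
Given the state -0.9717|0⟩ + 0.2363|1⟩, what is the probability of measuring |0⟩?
0.9442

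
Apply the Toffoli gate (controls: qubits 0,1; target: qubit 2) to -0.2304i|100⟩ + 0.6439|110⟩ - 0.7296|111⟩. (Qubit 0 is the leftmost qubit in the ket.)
-0.2304i|100⟩ - 0.7296|110⟩ + 0.6439|111⟩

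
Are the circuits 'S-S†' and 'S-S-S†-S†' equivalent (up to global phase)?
Yes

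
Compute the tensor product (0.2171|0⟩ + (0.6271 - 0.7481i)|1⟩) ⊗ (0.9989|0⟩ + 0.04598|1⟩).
0.2169|00⟩ + 0.009982|01⟩ + (0.6264 - 0.7473i)|10⟩ + (0.02883 - 0.0344i)|11⟩

amp(|b₁b₂…⟩) = product of the factor amplitudes for bits b₁, b₂, …; only kets whose every factor amplitude is nonzero survive.
|00⟩: (0.2171)(0.9989) = 0.2169
|01⟩: (0.2171)(0.04598) = 0.009982
|10⟩: (0.6271 - 0.7481i)(0.9989) = (0.6264 - 0.7473i)
|11⟩: (0.6271 - 0.7481i)(0.04598) = (0.02883 - 0.0344i)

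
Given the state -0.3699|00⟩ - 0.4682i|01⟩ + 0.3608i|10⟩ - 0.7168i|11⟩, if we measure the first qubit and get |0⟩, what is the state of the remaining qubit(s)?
-0.6199|0⟩ - 0.7847i|1⟩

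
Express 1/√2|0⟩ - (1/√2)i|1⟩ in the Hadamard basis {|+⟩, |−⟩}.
(1/2 - (1/2)i)|+⟩ + (1/2 + (1/2)i)|−⟩

With |ψ⟩ = α|0⟩ + β|1⟩, the Hadamard-basis coefficients are ⟨+|ψ⟩ = (α + β)/√2 and ⟨−|ψ⟩ = (α − β)/√2.
Here α = 1/√2, β = -(1/√2)i: (α + β)/√2 = (1/2 - (1/2)i), (α − β)/√2 = (1/2 + (1/2)i).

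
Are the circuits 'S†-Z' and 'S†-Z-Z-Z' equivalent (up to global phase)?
Yes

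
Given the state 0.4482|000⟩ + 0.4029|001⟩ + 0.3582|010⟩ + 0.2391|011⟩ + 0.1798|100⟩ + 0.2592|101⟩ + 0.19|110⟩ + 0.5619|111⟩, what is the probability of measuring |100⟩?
0.03233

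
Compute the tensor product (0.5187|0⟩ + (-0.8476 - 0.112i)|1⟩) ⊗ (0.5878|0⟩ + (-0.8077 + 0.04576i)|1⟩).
0.3049|00⟩ + (-0.419 + 0.02374i)|01⟩ + (-0.4982 - 0.06583i)|10⟩ + (0.6897 + 0.05168i)|11⟩

amp(|b₁b₂…⟩) = product of the factor amplitudes for bits b₁, b₂, …; only kets whose every factor amplitude is nonzero survive.
|00⟩: (0.5187)(0.5878) = 0.3049
|01⟩: (0.5187)(-0.8077 + 0.04576i) = (-0.419 + 0.02374i)
|10⟩: (-0.8476 - 0.112i)(0.5878) = (-0.4982 - 0.06583i)
|11⟩: (-0.8476 - 0.112i)(-0.8077 + 0.04576i) = (0.6897 + 0.05168i)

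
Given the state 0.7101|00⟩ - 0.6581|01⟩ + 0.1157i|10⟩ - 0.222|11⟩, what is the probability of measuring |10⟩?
0.01339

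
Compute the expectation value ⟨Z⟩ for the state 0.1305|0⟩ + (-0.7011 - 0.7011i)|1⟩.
-0.9661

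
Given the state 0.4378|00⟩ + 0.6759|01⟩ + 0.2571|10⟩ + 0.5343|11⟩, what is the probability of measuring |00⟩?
0.1917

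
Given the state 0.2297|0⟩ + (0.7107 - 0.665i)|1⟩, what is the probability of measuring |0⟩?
0.05276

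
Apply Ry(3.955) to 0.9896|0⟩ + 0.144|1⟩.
-0.5237|0⟩ + 0.8519|1⟩

Ry(3.955) = [[cos(θ/2), −sin(θ/2)], [sin(θ/2), cos(θ/2)]]; θ = 3.955, cos(θ/2) ≈ -0.395584, sin(θ/2) ≈ 0.91843.
With a = amp(|0⟩) = 0.9896 and b = amp(|1⟩) = 0.144:
new amp(|0⟩) = (-0.395584)·a + (-0.91843)·b = -0.5237
new amp(|1⟩) = (0.91843)·a + (-0.395584)·b = 0.8519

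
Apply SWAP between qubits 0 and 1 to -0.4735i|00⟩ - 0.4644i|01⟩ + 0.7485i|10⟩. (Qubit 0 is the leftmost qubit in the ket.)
-0.4735i|00⟩ + 0.7485i|01⟩ - 0.4644i|10⟩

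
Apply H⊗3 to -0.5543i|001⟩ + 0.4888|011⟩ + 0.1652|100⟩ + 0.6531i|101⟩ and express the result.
(0.2312 + 0.03493i)|000⟩ + (-0.1144 - 0.03493i)|001⟩ + (-0.1144 + 0.03493i)|010⟩ + (0.2312 - 0.03493i)|011⟩ + (0.1144 - 0.4269i)|100⟩ + (-0.2312 + 0.4269i)|101⟩ + (-0.2312 - 0.4269i)|110⟩ + (0.1144 + 0.4269i)|111⟩

H⊗3 gives amp(|y⟩) = (1/2√2) Σ_x (−1)^(x·y) amp(|x⟩), where x·y is the number of positions in which both x and y have a 1.
|000⟩: (-0.5543i + 0.4888 + 0.1652 + 0.6531i)/(2√2) = (0.2312 + 0.03493i)
|001⟩: (0.5543i - 0.4888 + 0.1652 - 0.6531i)/(2√2) = (-0.1144 - 0.03493i)
|010⟩: (-0.5543i - 0.4888 + 0.1652 + 0.6531i)/(2√2) = (-0.1144 + 0.03493i)
|011⟩: (0.5543i + 0.4888 + 0.1652 - 0.6531i)/(2√2) = (0.2312 - 0.03493i)
|100⟩: (-0.5543i + 0.4888 - 0.1652 - 0.6531i)/(2√2) = (0.1144 - 0.4269i)
|101⟩: (0.5543i - 0.4888 - 0.1652 + 0.6531i)/(2√2) = (-0.2312 + 0.4269i)
|110⟩: (-0.5543i - 0.4888 - 0.1652 - 0.6531i)/(2√2) = (-0.2312 - 0.4269i)
|111⟩: (0.5543i + 0.4888 - 0.1652 + 0.6531i)/(2√2) = (0.1144 + 0.4269i)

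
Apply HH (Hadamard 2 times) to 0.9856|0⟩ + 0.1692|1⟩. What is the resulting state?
0.9856|0⟩ + 0.1692|1⟩

H² = I, so an even number of Hadamards cancels: H^2 = I and the state is unchanged.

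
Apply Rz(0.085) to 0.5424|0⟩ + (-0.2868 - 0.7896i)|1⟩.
(0.5419 - 0.02305i)|0⟩ + (-0.253 - 0.8011i)|1⟩

Rz(0.085) = [[e^(−iθ/2), 0], [0, e^(iθ/2)]] with e^(±iθ/2) = cos(θ/2) ± i·sin(θ/2); θ = 0.085, cos(θ/2) ≈ 0.999097, sin(θ/2) ≈ 0.0424872.
With a = amp(|0⟩) = 0.5424 and b = amp(|1⟩) = (-0.2868 - 0.7896i):
new amp(|0⟩) = (0.999097 - 0.0424872i)·a = (0.5419 - 0.02305i)
new amp(|1⟩) = (0.999097 + 0.0424872i)·b = (-0.253 - 0.8011i)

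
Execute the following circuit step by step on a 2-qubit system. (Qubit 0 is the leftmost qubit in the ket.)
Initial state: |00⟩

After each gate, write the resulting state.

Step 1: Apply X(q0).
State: |10⟩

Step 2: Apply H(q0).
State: 1/√2|00⟩ - 1/√2|10⟩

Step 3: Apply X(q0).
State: -1/√2|00⟩ + 1/√2|10⟩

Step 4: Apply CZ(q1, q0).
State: -1/√2|00⟩ + 1/√2|10⟩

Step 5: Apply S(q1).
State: -1/√2|00⟩ + 1/√2|10⟩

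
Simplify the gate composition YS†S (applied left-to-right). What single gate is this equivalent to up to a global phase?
Y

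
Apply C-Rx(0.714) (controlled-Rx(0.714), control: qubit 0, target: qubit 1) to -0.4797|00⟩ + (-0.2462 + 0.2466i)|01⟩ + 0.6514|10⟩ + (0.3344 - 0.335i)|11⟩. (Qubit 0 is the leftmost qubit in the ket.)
-0.4797|00⟩ + (-0.2462 + 0.2466i)|01⟩ + (0.4933 - 0.1169i)|10⟩ + (0.3133 - 0.5415i)|11⟩

C-Rx(0.714) leaves the control-|0⟩ kets |00⟩, |01⟩ unchanged and applies Rx(0.714) to qubit 1 on the control-|1⟩ pair (|10⟩, |11⟩).
Rx(0.714) = [[cos(θ/2), −i·sin(θ/2)], [−i·sin(θ/2), cos(θ/2)]]; θ = 0.714, cos(θ/2) ≈ 0.936949, sin(θ/2) ≈ 0.349465.
With a = amp(|10⟩) = 0.6514 and b = amp(|11⟩) = (0.3344 - 0.335i):
new amp(|10⟩) = (0.936949)·a + (-0.349465i)·b = (0.4933 - 0.1169i)
new amp(|11⟩) = (-0.349465i)·a + (0.936949)·b = (0.3133 - 0.5415i)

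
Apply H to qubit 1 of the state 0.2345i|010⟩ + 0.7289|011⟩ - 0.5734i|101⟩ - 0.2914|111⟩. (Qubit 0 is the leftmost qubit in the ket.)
0.1658i|000⟩ + 0.5154|001⟩ - 0.1658i|010⟩ - 0.5154|011⟩ + (-0.2061 - 0.4055i)|101⟩ + (0.2061 - 0.4055i)|111⟩

H on qubit 1 mixes each pair of kets that differ only in qubit 1: amplitudes (a, b) of (|…0…⟩, |…1…⟩) become ((a + b)/√2, (a − b)/√2). Kets absent from the input have amplitude 0.
(|000⟩, |010⟩): (a, b) = (0, 0.2345i) → (0.1658i, -0.1658i)
(|001⟩, |011⟩): (a, b) = (0, 0.7289) → (0.5154, -0.5154)
(|101⟩, |111⟩): (a, b) = (-0.5734i, -0.2914) → ((-0.2061 - 0.4055i), (0.2061 - 0.4055i))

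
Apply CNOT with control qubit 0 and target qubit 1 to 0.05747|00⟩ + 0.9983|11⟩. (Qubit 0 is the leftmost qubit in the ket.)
0.05747|00⟩ + 0.9983|10⟩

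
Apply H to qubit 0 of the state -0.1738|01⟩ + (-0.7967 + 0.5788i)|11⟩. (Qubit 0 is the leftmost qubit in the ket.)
(-0.6862 + 0.4093i)|01⟩ + (0.4405 - 0.4093i)|11⟩

H on qubit 0 mixes each pair of kets that differ only in qubit 0: amplitudes (a, b) of (|…0…⟩, |…1…⟩) become ((a + b)/√2, (a − b)/√2). Kets absent from the input have amplitude 0.
(|01⟩, |11⟩): (a, b) = (-0.1738, (-0.7967 + 0.5788i)) → ((-0.6862 + 0.4093i), (0.4405 - 0.4093i))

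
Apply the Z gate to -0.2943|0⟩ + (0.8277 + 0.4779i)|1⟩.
-0.2943|0⟩ + (-0.8277 - 0.4779i)|1⟩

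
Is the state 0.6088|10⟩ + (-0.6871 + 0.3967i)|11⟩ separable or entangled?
Separable

Writing the state as a|00⟩ + b|01⟩ + c|10⟩ + d|11⟩, it is a product state iff ad − bc = 0.
Here (a, b, c, d) = (0, 0, 0.6088, (-0.6871 + 0.3967i)): ad − bc = (0)(-0.6871 + 0.3967i) − (0)(0.6088) = 0, so the state is separable.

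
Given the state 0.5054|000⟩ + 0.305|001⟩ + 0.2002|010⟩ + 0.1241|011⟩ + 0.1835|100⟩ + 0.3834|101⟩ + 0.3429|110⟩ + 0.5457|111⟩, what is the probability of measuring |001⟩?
0.09303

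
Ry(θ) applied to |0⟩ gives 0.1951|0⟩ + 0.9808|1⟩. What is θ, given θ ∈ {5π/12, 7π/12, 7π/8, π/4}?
7π/8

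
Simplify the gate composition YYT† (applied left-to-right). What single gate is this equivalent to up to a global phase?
T†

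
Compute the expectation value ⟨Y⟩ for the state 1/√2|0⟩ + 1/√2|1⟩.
0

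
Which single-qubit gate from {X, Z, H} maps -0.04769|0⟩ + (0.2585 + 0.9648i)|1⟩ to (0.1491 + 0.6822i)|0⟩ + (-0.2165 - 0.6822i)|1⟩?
H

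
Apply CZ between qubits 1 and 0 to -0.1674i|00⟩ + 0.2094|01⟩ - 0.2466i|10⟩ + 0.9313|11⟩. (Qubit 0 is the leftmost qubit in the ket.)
-0.1674i|00⟩ + 0.2094|01⟩ - 0.2466i|10⟩ - 0.9313|11⟩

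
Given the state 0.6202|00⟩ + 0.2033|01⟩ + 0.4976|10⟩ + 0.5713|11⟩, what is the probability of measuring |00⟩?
0.3846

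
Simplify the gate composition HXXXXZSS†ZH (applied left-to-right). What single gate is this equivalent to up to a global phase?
I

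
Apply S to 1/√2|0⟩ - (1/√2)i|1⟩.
1/√2|0⟩ + 1/√2|1⟩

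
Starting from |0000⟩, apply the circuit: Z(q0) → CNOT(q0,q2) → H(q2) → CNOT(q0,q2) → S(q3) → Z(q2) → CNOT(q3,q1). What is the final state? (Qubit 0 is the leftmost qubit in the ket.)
1/√2|0000⟩ - 1/√2|0010⟩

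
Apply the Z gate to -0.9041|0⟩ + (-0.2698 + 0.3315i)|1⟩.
-0.9041|0⟩ + (0.2698 - 0.3315i)|1⟩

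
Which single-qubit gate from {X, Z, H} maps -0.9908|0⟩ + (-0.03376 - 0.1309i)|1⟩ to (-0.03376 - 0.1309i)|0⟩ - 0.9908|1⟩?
X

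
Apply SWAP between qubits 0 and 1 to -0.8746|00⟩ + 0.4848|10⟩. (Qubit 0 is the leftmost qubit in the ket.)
-0.8746|00⟩ + 0.4848|01⟩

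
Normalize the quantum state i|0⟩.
i|0⟩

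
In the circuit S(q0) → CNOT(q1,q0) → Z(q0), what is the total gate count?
3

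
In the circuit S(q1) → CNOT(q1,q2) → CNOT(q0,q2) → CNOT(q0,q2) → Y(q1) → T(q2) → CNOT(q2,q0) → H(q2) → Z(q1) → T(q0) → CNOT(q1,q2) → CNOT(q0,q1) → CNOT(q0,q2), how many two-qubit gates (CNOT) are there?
7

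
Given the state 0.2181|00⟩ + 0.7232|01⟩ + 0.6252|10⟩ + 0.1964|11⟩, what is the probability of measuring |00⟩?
0.04757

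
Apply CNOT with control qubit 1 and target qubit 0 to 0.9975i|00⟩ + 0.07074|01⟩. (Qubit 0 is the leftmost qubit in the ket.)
0.9975i|00⟩ + 0.07074|11⟩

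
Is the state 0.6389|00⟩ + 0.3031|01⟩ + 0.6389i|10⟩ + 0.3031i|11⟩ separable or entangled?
Separable

Writing the state as a|00⟩ + b|01⟩ + c|10⟩ + d|11⟩, it is a product state iff ad − bc = 0.
Here (a, b, c, d) = (0.6389, 0.3031, 0.6389i, 0.3031i): ad − bc = (0.6389)(0.3031i) − (0.3031)(0.6389i) = 0, so the state is separable.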